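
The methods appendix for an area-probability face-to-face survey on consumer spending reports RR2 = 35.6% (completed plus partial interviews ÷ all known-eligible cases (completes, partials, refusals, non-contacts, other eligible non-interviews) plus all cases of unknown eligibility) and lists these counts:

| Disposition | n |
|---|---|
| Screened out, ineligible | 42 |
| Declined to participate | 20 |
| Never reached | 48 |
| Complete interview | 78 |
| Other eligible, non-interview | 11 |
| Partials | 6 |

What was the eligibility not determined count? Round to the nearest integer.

Numerator → 78 + 6 = 84
RR2 = 84 / D = 0.356
D = 84 / 0.356 = 236.0
Rest of base = 163
eligibility not determined = 236.0 − 163 ≈ 73

73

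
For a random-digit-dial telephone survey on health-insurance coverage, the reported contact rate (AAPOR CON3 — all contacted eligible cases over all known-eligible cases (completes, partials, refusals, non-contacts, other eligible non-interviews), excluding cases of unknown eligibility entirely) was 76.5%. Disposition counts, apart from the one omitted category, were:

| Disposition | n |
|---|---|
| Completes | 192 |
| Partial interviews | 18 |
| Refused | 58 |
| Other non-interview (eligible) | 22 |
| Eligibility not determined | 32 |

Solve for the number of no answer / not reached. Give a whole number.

89

Top → 192 + 18 + 58 + 22 = 290
CON3 = 290 / D = 0.765
D = 290 / 0.765 = 379.1
Rest of base = 290
no answer / not reached = 379.1 − 290 ≈ 89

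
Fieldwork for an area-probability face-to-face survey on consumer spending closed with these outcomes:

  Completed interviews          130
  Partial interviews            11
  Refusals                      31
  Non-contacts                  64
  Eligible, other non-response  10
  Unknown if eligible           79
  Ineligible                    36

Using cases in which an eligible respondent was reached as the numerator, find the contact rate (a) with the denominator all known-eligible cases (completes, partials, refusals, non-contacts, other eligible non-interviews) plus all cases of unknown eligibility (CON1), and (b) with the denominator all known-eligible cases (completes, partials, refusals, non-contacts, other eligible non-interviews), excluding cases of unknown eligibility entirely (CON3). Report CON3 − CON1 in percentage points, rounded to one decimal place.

Num: 130 + 11 + 31 + 10 = 182
Base: 130 + 11 + 31 + 64 + 10 + 79 = 325
CON1 = 182 / 325 = 0.5600
Base: 130 + 11 + 31 + 64 + 10 = 246
CON3 = 182 / 246 = 0.7398
Difference = 73.98 − 56.00 = 17.98 percentage points

18.0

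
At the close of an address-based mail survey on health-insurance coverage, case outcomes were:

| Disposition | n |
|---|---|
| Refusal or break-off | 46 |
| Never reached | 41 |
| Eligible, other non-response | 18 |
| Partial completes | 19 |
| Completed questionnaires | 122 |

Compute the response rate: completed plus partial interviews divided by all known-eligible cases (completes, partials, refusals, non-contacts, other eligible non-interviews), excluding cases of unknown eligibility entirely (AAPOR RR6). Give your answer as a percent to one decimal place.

57.3%

Top = 122 + 19 = 141
Base = 122 + 19 + 46 + 41 + 18 = 246
RR6 = 141 / 246 = 0.5732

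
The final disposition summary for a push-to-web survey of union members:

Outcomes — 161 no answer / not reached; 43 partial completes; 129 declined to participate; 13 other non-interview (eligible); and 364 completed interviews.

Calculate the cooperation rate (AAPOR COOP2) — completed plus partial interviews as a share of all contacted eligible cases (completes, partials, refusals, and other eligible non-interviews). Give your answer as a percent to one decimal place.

Top → 364 + 43 = 407
Denom → 364 + 43 + 129 + 13 = 549
COOP2 = 407 / 549 = 0.7413

74.1%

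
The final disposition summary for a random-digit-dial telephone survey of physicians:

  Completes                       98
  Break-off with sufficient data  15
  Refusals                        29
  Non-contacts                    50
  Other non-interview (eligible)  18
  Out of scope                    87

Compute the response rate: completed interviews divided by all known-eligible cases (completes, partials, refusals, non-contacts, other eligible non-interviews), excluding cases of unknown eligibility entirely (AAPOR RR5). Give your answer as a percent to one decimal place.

46.7%

Top → 98
Denominator → 98 + 15 + 29 + 50 + 18 = 210
RR5 = 98 / 210 = 0.4667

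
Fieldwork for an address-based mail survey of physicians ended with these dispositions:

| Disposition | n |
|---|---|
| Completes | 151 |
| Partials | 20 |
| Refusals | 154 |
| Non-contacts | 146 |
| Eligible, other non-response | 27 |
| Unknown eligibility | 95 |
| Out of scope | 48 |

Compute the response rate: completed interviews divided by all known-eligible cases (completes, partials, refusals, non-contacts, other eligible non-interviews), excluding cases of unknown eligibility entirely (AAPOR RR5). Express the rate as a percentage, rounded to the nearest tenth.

Num = 151
Denom = 151 + 20 + 154 + 146 + 27 = 498
RR5 = 151 / 498 = 0.3032

30.3%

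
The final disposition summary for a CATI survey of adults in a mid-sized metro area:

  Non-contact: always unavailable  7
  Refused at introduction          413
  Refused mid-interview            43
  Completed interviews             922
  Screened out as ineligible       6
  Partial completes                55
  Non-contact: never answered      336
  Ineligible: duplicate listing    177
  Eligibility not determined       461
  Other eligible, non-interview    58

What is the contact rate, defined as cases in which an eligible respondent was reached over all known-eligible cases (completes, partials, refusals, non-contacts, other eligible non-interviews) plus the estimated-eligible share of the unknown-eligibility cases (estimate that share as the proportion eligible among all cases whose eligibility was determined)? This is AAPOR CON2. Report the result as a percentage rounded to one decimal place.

Refusals = 413 + 43 = 456
Never reached = 336 + 7 = 343
Out of scope = 6 + 177 = 183
Num: 922 + 55 + 456 + 58 = 1491
Eligible (known): 922 + 55 + 456 + 343 + 58 = 1834
e = 1834 / (1834 + 183) = 1834 / 2017 = 0.9093
e × U: 0.9093 × 461 = 419.19
Base: 1834 + 419.19 = 2253.19
CON2 = 1491 / 2253.19 = 0.6617

66.2%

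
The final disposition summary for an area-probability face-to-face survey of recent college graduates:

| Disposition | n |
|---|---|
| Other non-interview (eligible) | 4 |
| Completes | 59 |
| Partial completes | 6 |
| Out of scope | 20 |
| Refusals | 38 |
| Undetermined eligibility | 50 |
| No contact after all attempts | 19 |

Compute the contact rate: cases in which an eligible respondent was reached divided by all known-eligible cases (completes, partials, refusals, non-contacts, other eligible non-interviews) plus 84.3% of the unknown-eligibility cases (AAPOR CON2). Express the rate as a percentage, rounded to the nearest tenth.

63.6%

Numerator → 59 + 6 + 38 + 4 = 107
Determined eligible → 59 + 6 + 38 + 19 + 4 = 126
Eligible share of unknowns → 0.8430 × 50 = 42.15
Denominator → 126 + 42.15 = 168.15
CON2 = 107 / 168.15 = 0.6363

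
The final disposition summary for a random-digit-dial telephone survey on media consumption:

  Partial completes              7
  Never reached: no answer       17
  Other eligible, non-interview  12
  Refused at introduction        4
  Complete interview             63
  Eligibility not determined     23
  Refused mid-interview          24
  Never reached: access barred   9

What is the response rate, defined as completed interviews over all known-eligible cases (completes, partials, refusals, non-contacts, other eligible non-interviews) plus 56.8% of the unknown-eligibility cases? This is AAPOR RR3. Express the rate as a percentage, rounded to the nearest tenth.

Refused = 4 + 24 = 28
Never reached = 17 + 9 = 26
Num: 63
Eligible (known): 63 + 7 + 28 + 26 + 12 = 136
Estimated eligible among unknowns: 0.5680 × 23 = 13.06
Base: 136 + 13.06 = 149.06
RR3 = 63 / 149.06 = 0.4226

42.3%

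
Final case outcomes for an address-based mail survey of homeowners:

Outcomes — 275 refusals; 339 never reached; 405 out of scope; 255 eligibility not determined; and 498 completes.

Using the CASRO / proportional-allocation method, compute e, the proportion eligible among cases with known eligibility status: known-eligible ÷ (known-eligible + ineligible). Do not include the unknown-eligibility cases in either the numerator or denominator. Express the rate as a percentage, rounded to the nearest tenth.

73.3%

Determined eligible: 498 + 275 + 339 = 1112
e = 1112 / (1112 + 405) = 1112 / 1517 = 0.7330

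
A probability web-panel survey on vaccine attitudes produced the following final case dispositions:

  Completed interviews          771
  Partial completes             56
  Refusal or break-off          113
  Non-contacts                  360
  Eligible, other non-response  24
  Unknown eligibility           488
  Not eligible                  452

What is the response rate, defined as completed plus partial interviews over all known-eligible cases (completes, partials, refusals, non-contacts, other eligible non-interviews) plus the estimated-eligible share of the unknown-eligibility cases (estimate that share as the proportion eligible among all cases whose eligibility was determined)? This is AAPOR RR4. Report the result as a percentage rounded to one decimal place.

49.0%

Num → 771 + 56 = 827
Eligible (known) → 771 + 56 + 113 + 360 + 24 = 1324
e = 1324 / (1324 + 452) = 1324 / 1776 = 0.7455
e × U → 0.7455 × 488 = 363.80
Denom → 1324 + 363.80 = 1687.80
RR4 = 827 / 1687.80 = 0.4900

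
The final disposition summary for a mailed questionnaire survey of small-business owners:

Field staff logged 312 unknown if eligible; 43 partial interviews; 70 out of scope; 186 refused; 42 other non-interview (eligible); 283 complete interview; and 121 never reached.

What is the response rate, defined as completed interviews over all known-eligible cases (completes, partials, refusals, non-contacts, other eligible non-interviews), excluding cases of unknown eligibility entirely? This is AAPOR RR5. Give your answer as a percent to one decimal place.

41.9%

Num = 283
Denominator = 283 + 43 + 186 + 121 + 42 = 675
RR5 = 283 / 675 = 0.4193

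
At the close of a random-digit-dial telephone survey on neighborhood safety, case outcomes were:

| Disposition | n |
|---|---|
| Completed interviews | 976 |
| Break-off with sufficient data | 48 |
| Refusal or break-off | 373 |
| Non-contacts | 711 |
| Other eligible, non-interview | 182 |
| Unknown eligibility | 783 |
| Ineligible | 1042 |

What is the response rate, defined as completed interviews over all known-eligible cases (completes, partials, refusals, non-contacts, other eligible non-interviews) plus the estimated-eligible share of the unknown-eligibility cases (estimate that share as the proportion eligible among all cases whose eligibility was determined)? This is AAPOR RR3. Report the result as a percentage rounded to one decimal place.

Top: 976
Determined eligible: 976 + 48 + 373 + 711 + 182 = 2290
e = 2290 / (2290 + 1042) = 2290 / 3332 = 0.6873
e × U: 0.6873 × 783 = 538.16
Denom: 2290 + 538.16 = 2828.16
RR3 = 976 / 2828.16 = 0.3451

34.5%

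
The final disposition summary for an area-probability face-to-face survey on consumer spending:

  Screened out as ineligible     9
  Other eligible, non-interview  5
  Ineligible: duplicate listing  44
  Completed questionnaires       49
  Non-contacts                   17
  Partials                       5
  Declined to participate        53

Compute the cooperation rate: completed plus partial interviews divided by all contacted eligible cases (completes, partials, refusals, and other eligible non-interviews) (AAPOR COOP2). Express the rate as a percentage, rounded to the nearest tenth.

48.2%

Screened out, ineligible = 9 + 44 = 53
Top: 49 + 5 = 54
Base: 49 + 5 + 53 + 5 = 112
COOP2 = 54 / 112 = 0.4821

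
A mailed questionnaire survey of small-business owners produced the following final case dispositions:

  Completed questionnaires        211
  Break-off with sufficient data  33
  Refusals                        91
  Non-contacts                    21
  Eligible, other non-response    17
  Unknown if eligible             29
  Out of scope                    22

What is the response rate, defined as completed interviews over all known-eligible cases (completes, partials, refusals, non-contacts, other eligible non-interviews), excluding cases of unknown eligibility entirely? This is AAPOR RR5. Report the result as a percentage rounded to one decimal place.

56.6%

Top → 211
Denom → 211 + 33 + 91 + 21 + 17 = 373
RR5 = 211 / 373 = 0.5657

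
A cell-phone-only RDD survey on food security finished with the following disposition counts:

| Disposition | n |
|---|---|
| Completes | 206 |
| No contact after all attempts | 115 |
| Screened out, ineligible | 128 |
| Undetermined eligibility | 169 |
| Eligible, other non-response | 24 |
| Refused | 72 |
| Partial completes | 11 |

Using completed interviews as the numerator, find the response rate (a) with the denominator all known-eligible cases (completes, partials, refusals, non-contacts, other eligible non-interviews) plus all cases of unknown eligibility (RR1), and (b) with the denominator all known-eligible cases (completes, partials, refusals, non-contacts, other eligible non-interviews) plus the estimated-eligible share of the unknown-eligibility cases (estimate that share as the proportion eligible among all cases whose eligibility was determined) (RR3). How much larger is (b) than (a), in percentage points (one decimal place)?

Numerator: 206
Denom: 206 + 11 + 72 + 115 + 24 + 169 = 597
RR1 = 206 / 597 = 0.3451
Eligible (known): 206 + 11 + 72 + 115 + 24 = 428
e = 428 / (428 + 128) = 428 / 556 = 0.7698
Estimated eligible among unknowns: 0.7698 × 169 = 130.10
Denom: 428 + 130.10 = 558.10
RR3 = 206 / 558.10 = 0.3691
Difference = 36.91 − 34.51 = 2.40 percentage points

2.4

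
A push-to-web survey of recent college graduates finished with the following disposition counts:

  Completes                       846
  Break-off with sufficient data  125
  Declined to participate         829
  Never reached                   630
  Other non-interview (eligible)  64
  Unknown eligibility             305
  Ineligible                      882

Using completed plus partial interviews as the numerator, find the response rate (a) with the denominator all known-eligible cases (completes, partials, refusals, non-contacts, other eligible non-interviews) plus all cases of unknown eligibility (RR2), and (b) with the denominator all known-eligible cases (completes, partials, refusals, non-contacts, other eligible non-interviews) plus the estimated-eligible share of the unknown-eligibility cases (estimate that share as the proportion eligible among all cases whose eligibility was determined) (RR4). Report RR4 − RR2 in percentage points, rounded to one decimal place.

Num → 846 + 125 = 971
Denominator → 846 + 125 + 829 + 630 + 64 + 305 = 2799
RR2 = 971 / 2799 = 0.3469
Determined eligible → 846 + 125 + 829 + 630 + 64 = 2494
e = 2494 / (2494 + 882) = 2494 / 3376 = 0.7387
Eligible share of unknowns → 0.7387 × 305 = 225.30
Denominator → 2494 + 225.30 = 2719.30
RR4 = 971 / 2719.30 = 0.3571
Difference = 35.71 − 34.69 = 1.02 percentage points

1.0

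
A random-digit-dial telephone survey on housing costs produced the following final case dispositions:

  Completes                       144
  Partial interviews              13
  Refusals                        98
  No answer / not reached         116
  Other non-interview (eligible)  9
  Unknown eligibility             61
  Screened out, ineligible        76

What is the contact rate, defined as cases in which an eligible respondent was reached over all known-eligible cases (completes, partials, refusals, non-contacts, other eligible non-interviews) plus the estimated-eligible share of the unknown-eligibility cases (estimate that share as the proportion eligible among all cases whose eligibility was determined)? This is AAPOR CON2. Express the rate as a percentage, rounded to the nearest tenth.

Num: 144 + 13 + 98 + 9 = 264
Known eligible: 144 + 13 + 98 + 116 + 9 = 380
e = 380 / (380 + 76) = 380 / 456 = 0.8333
e × U: 0.8333 × 61 = 50.83
Denominator: 380 + 50.83 = 430.83
CON2 = 264 / 430.83 = 0.6128

61.3%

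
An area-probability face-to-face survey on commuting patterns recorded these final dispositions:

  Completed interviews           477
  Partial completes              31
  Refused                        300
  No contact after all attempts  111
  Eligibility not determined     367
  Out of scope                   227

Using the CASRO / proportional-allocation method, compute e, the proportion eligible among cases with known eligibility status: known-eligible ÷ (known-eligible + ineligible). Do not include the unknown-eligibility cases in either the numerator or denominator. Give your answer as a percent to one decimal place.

80.2%

Determined eligible: 477 + 31 + 300 + 111 = 919
e = 919 / (919 + 227) = 919 / 1146 = 0.8019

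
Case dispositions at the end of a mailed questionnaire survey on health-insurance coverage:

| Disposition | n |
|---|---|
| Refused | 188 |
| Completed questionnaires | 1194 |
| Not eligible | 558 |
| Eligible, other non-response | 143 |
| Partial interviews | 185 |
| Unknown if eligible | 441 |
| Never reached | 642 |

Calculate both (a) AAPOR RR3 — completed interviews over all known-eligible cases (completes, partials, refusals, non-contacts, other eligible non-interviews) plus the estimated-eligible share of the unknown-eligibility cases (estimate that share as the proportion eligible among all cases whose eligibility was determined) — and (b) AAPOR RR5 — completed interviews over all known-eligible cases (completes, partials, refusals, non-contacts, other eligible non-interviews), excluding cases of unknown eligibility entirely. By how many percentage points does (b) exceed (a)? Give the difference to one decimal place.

Numerator: 1194
Determined eligible: 1194 + 185 + 188 + 642 + 143 = 2352
e = 2352 / (2352 + 558) = 2352 / 2910 = 0.8082
Estimated eligible among unknowns: 0.8082 × 441 = 356.42
Denom: 2352 + 356.42 = 2708.42
RR3 = 1194 / 2708.42 = 0.4408
Denom: 1194 + 185 + 188 + 642 + 143 = 2352
RR5 = 1194 / 2352 = 0.5077
Difference = 50.77 − 44.08 = 6.69 percentage points

6.7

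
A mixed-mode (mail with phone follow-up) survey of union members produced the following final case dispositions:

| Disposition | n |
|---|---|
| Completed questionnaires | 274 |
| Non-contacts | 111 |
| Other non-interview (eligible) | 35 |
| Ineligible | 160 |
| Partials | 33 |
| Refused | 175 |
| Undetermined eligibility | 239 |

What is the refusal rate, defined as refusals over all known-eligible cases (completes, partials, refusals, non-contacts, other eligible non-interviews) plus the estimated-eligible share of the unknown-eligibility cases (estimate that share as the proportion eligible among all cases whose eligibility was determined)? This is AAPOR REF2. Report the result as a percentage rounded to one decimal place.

21.4%

Num: 175
Known eligible: 274 + 33 + 175 + 111 + 35 = 628
e = 628 / (628 + 160) = 628 / 788 = 0.7970
Eligible share of unknowns: 0.7970 × 239 = 190.48
Base: 628 + 190.48 = 818.48
REF2 = 175 / 818.48 = 0.2138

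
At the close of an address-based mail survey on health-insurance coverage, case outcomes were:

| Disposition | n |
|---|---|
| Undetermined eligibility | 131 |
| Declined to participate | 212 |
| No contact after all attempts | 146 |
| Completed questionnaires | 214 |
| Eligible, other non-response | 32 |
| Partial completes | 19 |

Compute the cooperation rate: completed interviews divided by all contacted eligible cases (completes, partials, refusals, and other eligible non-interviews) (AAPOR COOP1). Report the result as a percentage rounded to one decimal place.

Num: 214
Denom: 214 + 19 + 212 + 32 = 477
COOP1 = 214 / 477 = 0.4486

44.9%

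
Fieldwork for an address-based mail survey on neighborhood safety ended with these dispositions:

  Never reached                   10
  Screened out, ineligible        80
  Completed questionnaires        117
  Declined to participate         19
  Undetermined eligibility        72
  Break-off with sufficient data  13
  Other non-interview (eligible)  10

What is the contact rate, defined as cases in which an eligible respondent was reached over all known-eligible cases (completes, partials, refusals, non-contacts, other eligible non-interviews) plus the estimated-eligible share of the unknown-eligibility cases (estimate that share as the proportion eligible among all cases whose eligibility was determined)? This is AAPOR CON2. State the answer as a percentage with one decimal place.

73.0%

Top = 117 + 13 + 19 + 10 = 159
Eligible (known) = 117 + 13 + 19 + 10 + 10 = 169
e = 169 / (169 + 80) = 169 / 249 = 0.6787
Eligible share of unknowns = 0.6787 × 72 = 48.87
Base = 169 + 48.87 = 217.87
CON2 = 159 / 217.87 = 0.7298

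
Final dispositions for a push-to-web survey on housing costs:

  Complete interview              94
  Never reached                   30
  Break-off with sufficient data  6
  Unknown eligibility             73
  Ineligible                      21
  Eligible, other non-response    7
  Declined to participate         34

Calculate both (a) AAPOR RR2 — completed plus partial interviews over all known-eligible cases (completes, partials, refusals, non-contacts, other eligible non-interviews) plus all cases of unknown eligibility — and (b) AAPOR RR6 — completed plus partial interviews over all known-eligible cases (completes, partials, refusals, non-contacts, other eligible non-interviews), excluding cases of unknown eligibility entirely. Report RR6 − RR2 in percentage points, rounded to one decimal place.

Num → 94 + 6 = 100
Denominator → 94 + 6 + 34 + 30 + 7 + 73 = 244
RR2 = 100 / 244 = 0.4098
Denominator → 94 + 6 + 34 + 30 + 7 = 171
RR6 = 100 / 171 = 0.5848
Difference = 58.48 − 40.98 = 17.50 percentage points

17.5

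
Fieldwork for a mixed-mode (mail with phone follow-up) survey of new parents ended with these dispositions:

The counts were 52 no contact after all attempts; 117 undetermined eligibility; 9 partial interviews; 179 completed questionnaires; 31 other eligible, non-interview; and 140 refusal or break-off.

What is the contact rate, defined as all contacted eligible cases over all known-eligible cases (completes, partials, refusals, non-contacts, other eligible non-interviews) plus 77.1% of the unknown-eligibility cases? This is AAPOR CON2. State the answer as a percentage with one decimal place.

71.6%

Numerator: 179 + 9 + 140 + 31 = 359
Determined eligible: 179 + 9 + 140 + 52 + 31 = 411
Eligible share of unknowns: 0.7710 × 117 = 90.21
Denominator: 411 + 90.21 = 501.21
CON2 = 359 / 501.21 = 0.7163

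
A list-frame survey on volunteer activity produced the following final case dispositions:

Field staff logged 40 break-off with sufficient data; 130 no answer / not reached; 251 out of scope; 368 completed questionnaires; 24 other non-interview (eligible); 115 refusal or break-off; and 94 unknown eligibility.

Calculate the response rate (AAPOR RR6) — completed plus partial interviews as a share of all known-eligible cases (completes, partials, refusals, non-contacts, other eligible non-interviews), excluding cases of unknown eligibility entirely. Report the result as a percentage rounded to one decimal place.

Num → 368 + 40 = 408
Base → 368 + 40 + 115 + 130 + 24 = 677
RR6 = 408 / 677 = 0.6027

60.3%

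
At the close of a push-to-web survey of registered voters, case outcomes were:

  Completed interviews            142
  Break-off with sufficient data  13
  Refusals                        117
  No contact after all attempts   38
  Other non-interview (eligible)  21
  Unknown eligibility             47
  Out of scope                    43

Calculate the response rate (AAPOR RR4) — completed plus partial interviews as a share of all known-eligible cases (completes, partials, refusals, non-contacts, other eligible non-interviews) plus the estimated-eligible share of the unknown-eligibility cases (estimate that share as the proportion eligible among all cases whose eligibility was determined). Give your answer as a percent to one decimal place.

Top → 142 + 13 = 155
Eligible (known) → 142 + 13 + 117 + 38 + 21 = 331
e = 331 / (331 + 43) = 331 / 374 = 0.8850
e × U → 0.8850 × 47 = 41.59
Denom → 331 + 41.59 = 372.59
RR4 = 155 / 372.59 = 0.4160

41.6%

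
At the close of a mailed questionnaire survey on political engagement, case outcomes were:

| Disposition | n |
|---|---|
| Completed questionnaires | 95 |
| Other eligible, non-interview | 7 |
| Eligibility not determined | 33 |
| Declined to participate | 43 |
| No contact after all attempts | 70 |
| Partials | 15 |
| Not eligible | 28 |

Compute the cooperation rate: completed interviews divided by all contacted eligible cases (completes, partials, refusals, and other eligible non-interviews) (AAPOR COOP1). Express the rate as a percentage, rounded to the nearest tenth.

59.4%

Top: 95
Denom: 95 + 15 + 43 + 7 = 160
COOP1 = 95 / 160 = 0.5938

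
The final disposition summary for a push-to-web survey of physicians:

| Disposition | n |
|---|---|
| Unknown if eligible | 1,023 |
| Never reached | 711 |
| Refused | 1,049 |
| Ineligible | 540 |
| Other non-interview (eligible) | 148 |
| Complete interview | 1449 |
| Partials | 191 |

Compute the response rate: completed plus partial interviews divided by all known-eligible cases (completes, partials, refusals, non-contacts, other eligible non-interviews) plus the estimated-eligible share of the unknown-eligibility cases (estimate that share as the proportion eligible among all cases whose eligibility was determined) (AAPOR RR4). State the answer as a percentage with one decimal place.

37.0%

Num → 1449 + 191 = 1640
Known eligible → 1449 + 191 + 1049 + 711 + 148 = 3548
e = 3548 / (3548 + 540) = 3548 / 4088 = 0.8679
Eligible share of unknowns → 0.8679 × 1023 = 887.86
Denom → 3548 + 887.86 = 4435.86
RR4 = 1640 / 4435.86 = 0.3697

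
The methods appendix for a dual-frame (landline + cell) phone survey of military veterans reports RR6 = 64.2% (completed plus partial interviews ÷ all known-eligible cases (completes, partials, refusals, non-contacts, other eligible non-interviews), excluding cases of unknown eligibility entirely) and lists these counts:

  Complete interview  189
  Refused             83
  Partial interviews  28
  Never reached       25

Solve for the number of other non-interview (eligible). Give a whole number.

Numerator = 189 + 28 = 217
RR6 = 217 / D = 0.642
D = 217 / 0.642 = 338.0
Other denominator terms total 325
other non-interview (eligible) = 338.0 − 325 ≈ 13

13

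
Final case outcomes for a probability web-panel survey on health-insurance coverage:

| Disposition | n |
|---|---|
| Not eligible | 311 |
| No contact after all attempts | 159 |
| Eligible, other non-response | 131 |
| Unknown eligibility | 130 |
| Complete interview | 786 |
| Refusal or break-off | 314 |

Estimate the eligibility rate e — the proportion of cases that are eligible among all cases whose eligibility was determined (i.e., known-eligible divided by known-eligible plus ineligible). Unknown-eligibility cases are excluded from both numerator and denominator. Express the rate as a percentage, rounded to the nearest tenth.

81.7%

Determined eligible = 786 + 314 + 159 + 131 = 1390
e = 1390 / (1390 + 311) = 1390 / 1701 = 0.8172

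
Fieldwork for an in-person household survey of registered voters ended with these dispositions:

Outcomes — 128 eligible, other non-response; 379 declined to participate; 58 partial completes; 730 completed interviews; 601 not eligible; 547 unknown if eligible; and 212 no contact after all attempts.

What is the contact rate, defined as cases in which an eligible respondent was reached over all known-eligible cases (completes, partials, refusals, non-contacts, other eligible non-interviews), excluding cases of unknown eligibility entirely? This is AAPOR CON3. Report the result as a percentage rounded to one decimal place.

Numerator → 730 + 58 + 379 + 128 = 1295
Denom → 730 + 58 + 379 + 212 + 128 = 1507
CON3 = 1295 / 1507 = 0.8593

85.9%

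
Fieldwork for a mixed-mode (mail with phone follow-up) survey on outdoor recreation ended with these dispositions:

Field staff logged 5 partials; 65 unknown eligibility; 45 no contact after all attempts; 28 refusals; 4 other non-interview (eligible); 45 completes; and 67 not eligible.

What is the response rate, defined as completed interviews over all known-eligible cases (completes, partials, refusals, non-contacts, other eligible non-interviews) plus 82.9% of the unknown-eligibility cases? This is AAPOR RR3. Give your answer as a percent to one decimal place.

Numerator: 45
Known eligible: 45 + 5 + 28 + 45 + 4 = 127
Estimated eligible among unknowns: 0.8290 × 65 = 53.88
Denominator: 127 + 53.88 = 180.88
RR3 = 45 / 180.88 = 0.2488

24.9%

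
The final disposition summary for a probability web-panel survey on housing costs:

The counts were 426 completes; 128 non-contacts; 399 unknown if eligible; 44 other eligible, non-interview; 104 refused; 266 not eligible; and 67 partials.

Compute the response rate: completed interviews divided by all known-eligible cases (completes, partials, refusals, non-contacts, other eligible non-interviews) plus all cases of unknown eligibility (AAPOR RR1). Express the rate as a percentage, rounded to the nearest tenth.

Top: 426
Denom: 426 + 67 + 104 + 128 + 44 + 399 = 1168
RR1 = 426 / 1168 = 0.3647

36.5%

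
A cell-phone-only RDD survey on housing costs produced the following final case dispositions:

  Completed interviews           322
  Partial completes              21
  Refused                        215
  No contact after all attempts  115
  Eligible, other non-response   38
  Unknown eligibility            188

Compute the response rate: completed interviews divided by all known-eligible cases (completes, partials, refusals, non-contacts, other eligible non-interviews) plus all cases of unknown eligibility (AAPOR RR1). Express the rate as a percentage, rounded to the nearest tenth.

35.8%

Top: 322
Denom: 322 + 21 + 215 + 115 + 38 + 188 = 899
RR1 = 322 / 899 = 0.3582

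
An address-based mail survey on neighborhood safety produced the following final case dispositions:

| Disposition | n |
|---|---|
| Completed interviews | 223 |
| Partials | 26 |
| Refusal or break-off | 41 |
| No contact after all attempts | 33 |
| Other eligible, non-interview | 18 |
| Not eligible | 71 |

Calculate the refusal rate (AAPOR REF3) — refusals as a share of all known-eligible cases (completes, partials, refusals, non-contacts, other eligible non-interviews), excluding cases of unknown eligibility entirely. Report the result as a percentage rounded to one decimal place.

Numerator → 41
Denom → 223 + 26 + 41 + 33 + 18 = 341
REF3 = 41 / 341 = 0.1202

12.0%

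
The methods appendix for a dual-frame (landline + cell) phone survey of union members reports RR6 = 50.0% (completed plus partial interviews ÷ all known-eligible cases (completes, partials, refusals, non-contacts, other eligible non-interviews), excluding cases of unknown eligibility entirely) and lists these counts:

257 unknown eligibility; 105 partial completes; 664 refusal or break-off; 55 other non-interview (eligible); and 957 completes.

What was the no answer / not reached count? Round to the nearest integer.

343

Numerator → 957 + 105 = 1062
RR6 = 1062 / D = 0.500
D = 1062 / 0.500 = 2124.0
Other denominator terms total 1781
no answer / not reached = 2124.0 − 1781 ≈ 343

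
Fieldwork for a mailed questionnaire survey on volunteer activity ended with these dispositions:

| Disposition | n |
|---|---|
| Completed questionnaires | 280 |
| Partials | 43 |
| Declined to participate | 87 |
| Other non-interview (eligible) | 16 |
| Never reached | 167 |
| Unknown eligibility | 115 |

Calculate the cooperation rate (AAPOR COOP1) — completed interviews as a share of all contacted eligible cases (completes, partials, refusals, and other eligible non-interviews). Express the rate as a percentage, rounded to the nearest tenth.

Top: 280
Denom: 280 + 43 + 87 + 16 = 426
COOP1 = 280 / 426 = 0.6573

65.7%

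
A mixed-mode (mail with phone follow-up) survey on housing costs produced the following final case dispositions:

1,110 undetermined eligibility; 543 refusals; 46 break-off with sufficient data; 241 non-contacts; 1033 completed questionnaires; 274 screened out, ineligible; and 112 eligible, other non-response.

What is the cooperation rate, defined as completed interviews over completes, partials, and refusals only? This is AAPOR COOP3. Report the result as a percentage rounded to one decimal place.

63.7%

Num = 1033
Denom = 1033 + 46 + 543 = 1622
COOP3 = 1033 / 1622 = 0.6369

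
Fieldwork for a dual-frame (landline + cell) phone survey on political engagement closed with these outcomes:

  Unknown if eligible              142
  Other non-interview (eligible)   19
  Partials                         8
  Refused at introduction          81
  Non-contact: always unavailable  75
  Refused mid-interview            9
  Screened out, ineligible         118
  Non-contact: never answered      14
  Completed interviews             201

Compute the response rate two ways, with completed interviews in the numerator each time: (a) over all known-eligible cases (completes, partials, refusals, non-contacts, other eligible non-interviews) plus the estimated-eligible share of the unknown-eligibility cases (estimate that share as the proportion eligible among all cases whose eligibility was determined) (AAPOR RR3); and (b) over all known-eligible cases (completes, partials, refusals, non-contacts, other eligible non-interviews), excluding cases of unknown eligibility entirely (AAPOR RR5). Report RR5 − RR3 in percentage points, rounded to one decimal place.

10.5

Refusals = 81 + 9 = 90
No contact after all attempts = 14 + 75 = 89
Top → 201
Eligible (known) → 201 + 8 + 90 + 89 + 19 = 407
e = 407 / (407 + 118) = 407 / 525 = 0.7752
e × U → 0.7752 × 142 = 110.08
Denom → 407 + 110.08 = 517.08
RR3 = 201 / 517.08 = 0.3887
Denom → 201 + 8 + 90 + 89 + 19 = 407
RR5 = 201 / 407 = 0.4939
Difference = 49.39 − 38.87 = 10.52 percentage points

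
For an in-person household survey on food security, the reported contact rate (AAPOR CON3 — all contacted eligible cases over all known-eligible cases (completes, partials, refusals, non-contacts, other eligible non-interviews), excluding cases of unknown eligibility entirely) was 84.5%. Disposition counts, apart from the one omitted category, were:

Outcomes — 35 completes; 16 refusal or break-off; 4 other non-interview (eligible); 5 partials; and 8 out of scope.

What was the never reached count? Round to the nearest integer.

Top: 35 + 5 + 16 + 4 = 60
CON3 = 60 / D = 0.845
D = 60 / 0.845 = 71.0
Rest of base = 60
never reached = 71.0 − 60 ≈ 11

11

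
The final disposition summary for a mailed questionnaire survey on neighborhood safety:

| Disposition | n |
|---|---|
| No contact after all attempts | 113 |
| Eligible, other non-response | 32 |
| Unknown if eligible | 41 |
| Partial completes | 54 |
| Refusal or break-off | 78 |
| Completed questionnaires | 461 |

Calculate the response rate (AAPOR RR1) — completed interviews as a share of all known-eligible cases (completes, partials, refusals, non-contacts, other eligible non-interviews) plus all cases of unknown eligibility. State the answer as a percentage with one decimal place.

Top: 461
Denominator: 461 + 54 + 78 + 113 + 32 + 41 = 779
RR1 = 461 / 779 = 0.5918

59.2%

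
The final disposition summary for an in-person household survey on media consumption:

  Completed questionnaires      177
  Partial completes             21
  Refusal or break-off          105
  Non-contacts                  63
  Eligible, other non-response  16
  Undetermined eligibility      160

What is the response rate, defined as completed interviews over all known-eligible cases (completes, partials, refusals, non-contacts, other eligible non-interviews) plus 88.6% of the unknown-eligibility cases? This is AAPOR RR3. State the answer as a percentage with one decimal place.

Top → 177
Determined eligible → 177 + 21 + 105 + 63 + 16 = 382
Estimated eligible among unknowns → 0.8860 × 160 = 141.76
Base → 382 + 141.76 = 523.76
RR3 = 177 / 523.76 = 0.3379

33.8%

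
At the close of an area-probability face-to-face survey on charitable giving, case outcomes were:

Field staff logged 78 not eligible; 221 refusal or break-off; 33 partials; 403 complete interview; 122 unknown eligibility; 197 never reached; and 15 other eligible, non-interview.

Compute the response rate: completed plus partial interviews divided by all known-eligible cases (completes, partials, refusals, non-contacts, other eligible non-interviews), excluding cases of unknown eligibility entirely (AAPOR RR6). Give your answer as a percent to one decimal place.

50.2%

Numerator: 403 + 33 = 436
Denom: 403 + 33 + 221 + 197 + 15 = 869
RR6 = 436 / 869 = 0.5017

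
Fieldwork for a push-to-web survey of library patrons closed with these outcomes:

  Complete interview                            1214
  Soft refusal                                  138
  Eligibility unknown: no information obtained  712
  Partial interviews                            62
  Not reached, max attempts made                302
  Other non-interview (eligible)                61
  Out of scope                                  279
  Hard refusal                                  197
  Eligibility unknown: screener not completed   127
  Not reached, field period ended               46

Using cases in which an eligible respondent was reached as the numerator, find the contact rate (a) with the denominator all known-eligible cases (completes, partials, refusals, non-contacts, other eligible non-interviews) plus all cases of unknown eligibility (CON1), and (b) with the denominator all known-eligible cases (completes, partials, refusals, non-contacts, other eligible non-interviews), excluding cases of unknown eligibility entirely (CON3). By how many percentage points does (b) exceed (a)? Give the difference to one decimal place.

24.3

Refusals = 197 + 138 = 335
Never reached = 46 + 302 = 348
Unknown eligibility = 127 + 712 = 839
Numerator: 1214 + 62 + 335 + 61 = 1672
Base: 1214 + 62 + 335 + 348 + 61 + 839 = 2859
CON1 = 1672 / 2859 = 0.5848
Base: 1214 + 62 + 335 + 348 + 61 = 2020
CON3 = 1672 / 2020 = 0.8277
Difference = 82.77 − 58.48 = 24.29 percentage points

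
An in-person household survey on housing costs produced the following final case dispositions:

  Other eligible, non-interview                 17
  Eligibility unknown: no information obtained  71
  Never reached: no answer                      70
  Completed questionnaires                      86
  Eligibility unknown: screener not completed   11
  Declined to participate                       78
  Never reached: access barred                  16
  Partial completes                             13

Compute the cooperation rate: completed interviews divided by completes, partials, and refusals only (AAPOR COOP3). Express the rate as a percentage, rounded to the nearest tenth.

Never reached = 70 + 16 = 86
Undetermined eligibility = 11 + 71 = 82
Numerator = 86
Base = 86 + 13 + 78 = 177
COOP3 = 86 / 177 = 0.4859

48.6%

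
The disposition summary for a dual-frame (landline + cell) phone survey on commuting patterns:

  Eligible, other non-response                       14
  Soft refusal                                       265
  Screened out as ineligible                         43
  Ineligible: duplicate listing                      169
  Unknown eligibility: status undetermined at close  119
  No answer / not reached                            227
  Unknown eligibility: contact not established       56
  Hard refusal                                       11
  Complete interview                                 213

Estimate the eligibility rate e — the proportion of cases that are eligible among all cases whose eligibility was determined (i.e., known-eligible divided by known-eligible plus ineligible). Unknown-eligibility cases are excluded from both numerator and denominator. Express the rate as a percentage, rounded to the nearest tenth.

77.5%

Declined to participate = 11 + 265 = 276
Unknown if eligible = 56 + 119 = 175
Screened out, ineligible = 43 + 169 = 212
Determined eligible = 213 + 276 + 227 + 14 = 730
e = 730 / (730 + 212) = 730 / 942 = 0.7749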